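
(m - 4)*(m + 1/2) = m^2 - 7*m/2 - 2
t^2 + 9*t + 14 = (t + 2)*(t + 7)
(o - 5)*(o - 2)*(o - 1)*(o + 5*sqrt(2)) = o^4 - 8*o^3 + 5*sqrt(2)*o^3 - 40*sqrt(2)*o^2 + 17*o^2 - 10*o + 85*sqrt(2)*o - 50*sqrt(2)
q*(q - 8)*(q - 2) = q^3 - 10*q^2 + 16*q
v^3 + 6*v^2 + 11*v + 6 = (v + 1)*(v + 2)*(v + 3)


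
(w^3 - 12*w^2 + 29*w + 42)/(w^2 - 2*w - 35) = (w^2 - 5*w - 6)/(w + 5)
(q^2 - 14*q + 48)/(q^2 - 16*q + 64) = (q - 6)/(q - 8)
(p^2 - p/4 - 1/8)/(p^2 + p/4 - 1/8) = (8*p^2 - 2*p - 1)/(8*p^2 + 2*p - 1)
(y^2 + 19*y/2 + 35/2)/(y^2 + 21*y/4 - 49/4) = 2*(2*y + 5)/(4*y - 7)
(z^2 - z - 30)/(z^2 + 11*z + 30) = (z - 6)/(z + 6)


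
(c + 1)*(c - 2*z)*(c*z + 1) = c^3*z - 2*c^2*z^2 + c^2*z + c^2 - 2*c*z^2 - 2*c*z + c - 2*z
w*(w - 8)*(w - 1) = w^3 - 9*w^2 + 8*w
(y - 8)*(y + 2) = y^2 - 6*y - 16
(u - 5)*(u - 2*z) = u^2 - 2*u*z - 5*u + 10*z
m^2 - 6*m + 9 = (m - 3)^2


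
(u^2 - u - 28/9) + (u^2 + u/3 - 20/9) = 2*u^2 - 2*u/3 - 16/3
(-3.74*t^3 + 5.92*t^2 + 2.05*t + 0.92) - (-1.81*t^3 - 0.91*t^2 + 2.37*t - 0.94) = -1.93*t^3 + 6.83*t^2 - 0.32*t + 1.86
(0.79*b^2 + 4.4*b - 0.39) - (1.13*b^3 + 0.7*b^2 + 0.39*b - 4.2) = -1.13*b^3 + 0.0900000000000001*b^2 + 4.01*b + 3.81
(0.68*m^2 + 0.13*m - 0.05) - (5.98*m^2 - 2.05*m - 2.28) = -5.3*m^2 + 2.18*m + 2.23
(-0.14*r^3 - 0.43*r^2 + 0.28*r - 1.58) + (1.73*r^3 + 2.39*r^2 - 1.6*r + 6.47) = 1.59*r^3 + 1.96*r^2 - 1.32*r + 4.89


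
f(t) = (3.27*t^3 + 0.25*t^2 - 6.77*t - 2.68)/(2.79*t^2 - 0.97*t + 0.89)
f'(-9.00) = 1.20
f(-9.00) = -9.78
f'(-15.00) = 1.18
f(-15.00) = -16.92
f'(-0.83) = 0.41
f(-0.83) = 0.34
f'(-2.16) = 1.36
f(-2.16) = -1.24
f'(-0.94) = 0.74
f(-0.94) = 0.28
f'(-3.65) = 1.29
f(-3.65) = -3.21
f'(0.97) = 5.18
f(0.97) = -2.34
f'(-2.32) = 1.35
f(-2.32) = -1.46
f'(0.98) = 5.13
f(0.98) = -2.29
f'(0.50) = 4.69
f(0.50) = -5.07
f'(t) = (0.97 - 5.58*t)*(3.27*t^3 + 0.25*t^2 - 6.77*t - 2.68)/(2.79*t^2 - 0.97*t + 0.89)^2 + (9.81*t^2 + 0.5*t - 6.77)/(2.79*t^2 - 0.97*t + 0.89)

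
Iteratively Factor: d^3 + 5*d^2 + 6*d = (d + 3)*(d^2 + 2*d) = (d + 2)*(d + 3)*(d)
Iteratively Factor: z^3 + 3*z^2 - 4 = (z - 1)*(z^2 + 4*z + 4) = (z - 1)*(z + 2)*(z + 2)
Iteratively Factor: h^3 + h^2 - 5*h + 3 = (h - 1)*(h^2 + 2*h - 3) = (h - 1)^2*(h + 3)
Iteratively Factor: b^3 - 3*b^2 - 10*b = (b - 5)*(b^2 + 2*b) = b*(b - 5)*(b + 2)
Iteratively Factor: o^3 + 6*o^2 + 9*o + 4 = (o + 1)*(o^2 + 5*o + 4) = (o + 1)^2*(o + 4)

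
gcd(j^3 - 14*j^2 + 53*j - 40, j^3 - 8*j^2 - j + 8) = j^2 - 9*j + 8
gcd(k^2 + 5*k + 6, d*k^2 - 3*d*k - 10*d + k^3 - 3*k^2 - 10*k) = k + 2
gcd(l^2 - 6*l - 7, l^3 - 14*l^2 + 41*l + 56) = l^2 - 6*l - 7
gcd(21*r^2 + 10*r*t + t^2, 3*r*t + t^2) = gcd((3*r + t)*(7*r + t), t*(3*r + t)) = 3*r + t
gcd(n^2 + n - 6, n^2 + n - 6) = n^2 + n - 6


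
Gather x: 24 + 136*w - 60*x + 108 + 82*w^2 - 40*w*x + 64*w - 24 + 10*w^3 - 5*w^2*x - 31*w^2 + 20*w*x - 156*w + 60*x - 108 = 10*w^3 + 51*w^2 + 44*w + x*(-5*w^2 - 20*w)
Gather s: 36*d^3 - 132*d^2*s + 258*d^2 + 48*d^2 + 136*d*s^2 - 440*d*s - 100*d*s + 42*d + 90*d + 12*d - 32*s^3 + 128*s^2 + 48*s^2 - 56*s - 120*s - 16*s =36*d^3 + 306*d^2 + 144*d - 32*s^3 + s^2*(136*d + 176) + s*(-132*d^2 - 540*d - 192)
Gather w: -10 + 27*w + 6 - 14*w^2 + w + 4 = -14*w^2 + 28*w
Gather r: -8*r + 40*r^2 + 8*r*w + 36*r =40*r^2 + r*(8*w + 28)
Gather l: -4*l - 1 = -4*l - 1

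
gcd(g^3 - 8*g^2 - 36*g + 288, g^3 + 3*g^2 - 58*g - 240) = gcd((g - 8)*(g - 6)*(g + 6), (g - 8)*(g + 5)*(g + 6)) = g^2 - 2*g - 48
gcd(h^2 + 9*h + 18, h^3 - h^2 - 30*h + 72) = h + 6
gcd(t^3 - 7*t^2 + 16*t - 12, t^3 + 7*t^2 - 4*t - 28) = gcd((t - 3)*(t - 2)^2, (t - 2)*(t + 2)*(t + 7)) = t - 2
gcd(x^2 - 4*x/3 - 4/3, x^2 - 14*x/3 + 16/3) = x - 2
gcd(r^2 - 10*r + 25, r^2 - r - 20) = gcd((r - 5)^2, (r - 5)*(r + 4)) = r - 5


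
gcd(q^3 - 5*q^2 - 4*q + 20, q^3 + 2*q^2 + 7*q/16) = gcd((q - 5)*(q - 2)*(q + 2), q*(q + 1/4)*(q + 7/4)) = 1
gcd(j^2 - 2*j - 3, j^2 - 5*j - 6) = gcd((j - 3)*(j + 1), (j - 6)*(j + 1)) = j + 1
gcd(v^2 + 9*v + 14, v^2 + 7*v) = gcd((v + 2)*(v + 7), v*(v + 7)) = v + 7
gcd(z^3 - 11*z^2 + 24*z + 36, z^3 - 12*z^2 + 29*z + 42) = z^2 - 5*z - 6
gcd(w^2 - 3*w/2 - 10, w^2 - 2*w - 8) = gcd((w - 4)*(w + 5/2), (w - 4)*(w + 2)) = w - 4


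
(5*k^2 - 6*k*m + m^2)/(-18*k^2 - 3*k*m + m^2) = (-5*k^2 + 6*k*m - m^2)/(18*k^2 + 3*k*m - m^2)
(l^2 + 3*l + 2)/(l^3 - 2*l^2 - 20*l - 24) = (l + 1)/(l^2 - 4*l - 12)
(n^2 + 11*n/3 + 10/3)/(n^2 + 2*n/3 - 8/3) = (3*n + 5)/(3*n - 4)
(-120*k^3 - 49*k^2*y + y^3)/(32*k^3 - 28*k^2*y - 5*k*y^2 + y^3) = (15*k^2 + 8*k*y + y^2)/(-4*k^2 + 3*k*y + y^2)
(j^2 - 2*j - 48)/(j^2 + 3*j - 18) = (j - 8)/(j - 3)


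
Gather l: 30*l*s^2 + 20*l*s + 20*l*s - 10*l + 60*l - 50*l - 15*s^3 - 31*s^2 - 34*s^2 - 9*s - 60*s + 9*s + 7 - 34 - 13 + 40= l*(30*s^2 + 40*s) - 15*s^3 - 65*s^2 - 60*s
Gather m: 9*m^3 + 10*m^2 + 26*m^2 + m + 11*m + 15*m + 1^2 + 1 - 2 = 9*m^3 + 36*m^2 + 27*m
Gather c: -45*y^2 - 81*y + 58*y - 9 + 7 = -45*y^2 - 23*y - 2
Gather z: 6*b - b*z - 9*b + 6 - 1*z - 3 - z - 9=-3*b + z*(-b - 2) - 6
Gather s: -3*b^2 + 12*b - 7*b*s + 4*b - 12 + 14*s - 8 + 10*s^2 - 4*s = -3*b^2 + 16*b + 10*s^2 + s*(10 - 7*b) - 20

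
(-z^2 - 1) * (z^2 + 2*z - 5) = -z^4 - 2*z^3 + 4*z^2 - 2*z + 5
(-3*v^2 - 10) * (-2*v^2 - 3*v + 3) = 6*v^4 + 9*v^3 + 11*v^2 + 30*v - 30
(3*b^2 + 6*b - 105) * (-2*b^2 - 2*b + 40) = -6*b^4 - 18*b^3 + 318*b^2 + 450*b - 4200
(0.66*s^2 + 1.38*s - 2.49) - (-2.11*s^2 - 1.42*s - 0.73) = 2.77*s^2 + 2.8*s - 1.76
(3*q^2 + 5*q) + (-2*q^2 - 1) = q^2 + 5*q - 1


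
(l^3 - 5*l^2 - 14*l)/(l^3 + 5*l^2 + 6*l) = (l - 7)/(l + 3)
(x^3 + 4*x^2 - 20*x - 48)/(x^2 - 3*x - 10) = (x^2 + 2*x - 24)/(x - 5)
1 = 1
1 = 1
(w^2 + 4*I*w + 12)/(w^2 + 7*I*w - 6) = (w - 2*I)/(w + I)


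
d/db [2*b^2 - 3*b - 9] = 4*b - 3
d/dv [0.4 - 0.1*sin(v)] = -0.1*cos(v)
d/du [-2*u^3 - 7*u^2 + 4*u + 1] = -6*u^2 - 14*u + 4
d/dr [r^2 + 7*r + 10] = 2*r + 7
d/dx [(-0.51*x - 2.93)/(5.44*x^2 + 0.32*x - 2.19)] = (2.7744*x^2 + 31.8784*x + 2.0545)/(29.5936*x^4 + 3.4816*x^3 - 23.7248*x^2 - 1.4016*x + 4.7961)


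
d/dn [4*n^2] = 8*n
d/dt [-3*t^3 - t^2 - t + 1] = -9*t^2 - 2*t - 1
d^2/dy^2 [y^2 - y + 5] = 2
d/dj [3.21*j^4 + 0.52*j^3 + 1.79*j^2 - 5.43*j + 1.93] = 12.84*j^3 + 1.56*j^2 + 3.58*j - 5.43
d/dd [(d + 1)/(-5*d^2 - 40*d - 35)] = 1/(5*(d^2 + 14*d + 49))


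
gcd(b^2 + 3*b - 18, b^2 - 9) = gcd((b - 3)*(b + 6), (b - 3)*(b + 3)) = b - 3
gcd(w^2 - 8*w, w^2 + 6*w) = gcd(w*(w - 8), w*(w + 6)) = w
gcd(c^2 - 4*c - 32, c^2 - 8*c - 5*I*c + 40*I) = c - 8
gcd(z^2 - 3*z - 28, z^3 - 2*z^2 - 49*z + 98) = z - 7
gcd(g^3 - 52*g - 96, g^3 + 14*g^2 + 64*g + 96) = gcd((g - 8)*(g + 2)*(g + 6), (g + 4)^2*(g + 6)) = g + 6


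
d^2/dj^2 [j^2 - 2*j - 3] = 2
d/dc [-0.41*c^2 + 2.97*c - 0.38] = 2.97 - 0.82*c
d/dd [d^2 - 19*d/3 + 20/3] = 2*d - 19/3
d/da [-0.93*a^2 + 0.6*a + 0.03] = 0.6 - 1.86*a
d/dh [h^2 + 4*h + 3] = 2*h + 4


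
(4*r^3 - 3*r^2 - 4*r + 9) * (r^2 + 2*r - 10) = 4*r^5 + 5*r^4 - 50*r^3 + 31*r^2 + 58*r - 90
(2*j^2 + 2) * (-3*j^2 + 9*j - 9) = -6*j^4 + 18*j^3 - 24*j^2 + 18*j - 18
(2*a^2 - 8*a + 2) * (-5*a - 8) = -10*a^3 + 24*a^2 + 54*a - 16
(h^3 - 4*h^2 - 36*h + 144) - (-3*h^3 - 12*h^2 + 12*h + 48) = 4*h^3 + 8*h^2 - 48*h + 96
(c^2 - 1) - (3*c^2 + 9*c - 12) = -2*c^2 - 9*c + 11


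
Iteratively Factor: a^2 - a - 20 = (a - 5)*(a + 4)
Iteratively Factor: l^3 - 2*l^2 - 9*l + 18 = (l - 3)*(l^2 + l - 6) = (l - 3)*(l - 2)*(l + 3)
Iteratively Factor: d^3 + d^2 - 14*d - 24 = (d - 4)*(d^2 + 5*d + 6) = (d - 4)*(d + 3)*(d + 2)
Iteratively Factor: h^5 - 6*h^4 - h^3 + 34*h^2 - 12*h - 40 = (h + 1)*(h^4 - 7*h^3 + 6*h^2 + 28*h - 40) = (h - 2)*(h + 1)*(h^3 - 5*h^2 - 4*h + 20) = (h - 5)*(h - 2)*(h + 1)*(h^2 - 4) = (h - 5)*(h - 2)*(h + 1)*(h + 2)*(h - 2)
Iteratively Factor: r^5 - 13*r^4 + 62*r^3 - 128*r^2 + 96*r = (r - 4)*(r^4 - 9*r^3 + 26*r^2 - 24*r) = (r - 4)^2*(r^3 - 5*r^2 + 6*r) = (r - 4)^2*(r - 2)*(r^2 - 3*r) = r*(r - 4)^2*(r - 2)*(r - 3)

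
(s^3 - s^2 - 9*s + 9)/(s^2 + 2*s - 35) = (s^3 - s^2 - 9*s + 9)/(s^2 + 2*s - 35)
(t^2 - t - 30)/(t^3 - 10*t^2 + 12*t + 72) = (t + 5)/(t^2 - 4*t - 12)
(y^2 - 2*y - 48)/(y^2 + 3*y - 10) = (y^2 - 2*y - 48)/(y^2 + 3*y - 10)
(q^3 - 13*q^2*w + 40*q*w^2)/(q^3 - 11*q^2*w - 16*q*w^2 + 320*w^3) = q*(q - 5*w)/(q^2 - 3*q*w - 40*w^2)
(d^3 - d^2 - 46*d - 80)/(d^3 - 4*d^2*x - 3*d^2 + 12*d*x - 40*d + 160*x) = (-d - 2)/(-d + 4*x)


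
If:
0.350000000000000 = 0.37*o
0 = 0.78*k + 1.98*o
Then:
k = -2.40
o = 0.95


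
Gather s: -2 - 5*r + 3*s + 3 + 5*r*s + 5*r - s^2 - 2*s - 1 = -s^2 + s*(5*r + 1)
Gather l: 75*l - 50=75*l - 50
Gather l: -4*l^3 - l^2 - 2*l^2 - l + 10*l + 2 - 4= -4*l^3 - 3*l^2 + 9*l - 2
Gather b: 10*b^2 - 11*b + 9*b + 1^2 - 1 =10*b^2 - 2*b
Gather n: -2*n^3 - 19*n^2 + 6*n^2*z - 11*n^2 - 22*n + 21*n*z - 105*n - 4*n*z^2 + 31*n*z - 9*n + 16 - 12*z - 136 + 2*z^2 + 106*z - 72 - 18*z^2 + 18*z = -2*n^3 + n^2*(6*z - 30) + n*(-4*z^2 + 52*z - 136) - 16*z^2 + 112*z - 192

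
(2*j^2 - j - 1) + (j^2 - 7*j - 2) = 3*j^2 - 8*j - 3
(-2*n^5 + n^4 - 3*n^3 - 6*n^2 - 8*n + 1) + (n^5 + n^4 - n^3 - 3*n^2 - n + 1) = -n^5 + 2*n^4 - 4*n^3 - 9*n^2 - 9*n + 2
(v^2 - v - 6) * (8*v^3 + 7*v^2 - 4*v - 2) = 8*v^5 - v^4 - 59*v^3 - 40*v^2 + 26*v + 12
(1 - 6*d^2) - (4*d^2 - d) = -10*d^2 + d + 1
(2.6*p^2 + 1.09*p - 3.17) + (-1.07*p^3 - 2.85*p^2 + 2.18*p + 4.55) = -1.07*p^3 - 0.25*p^2 + 3.27*p + 1.38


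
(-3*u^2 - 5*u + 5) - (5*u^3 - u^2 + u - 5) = -5*u^3 - 2*u^2 - 6*u + 10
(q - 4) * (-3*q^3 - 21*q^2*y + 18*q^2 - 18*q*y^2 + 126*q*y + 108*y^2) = -3*q^4 - 21*q^3*y + 30*q^3 - 18*q^2*y^2 + 210*q^2*y - 72*q^2 + 180*q*y^2 - 504*q*y - 432*y^2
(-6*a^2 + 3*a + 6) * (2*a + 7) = -12*a^3 - 36*a^2 + 33*a + 42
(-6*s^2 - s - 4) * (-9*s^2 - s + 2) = 54*s^4 + 15*s^3 + 25*s^2 + 2*s - 8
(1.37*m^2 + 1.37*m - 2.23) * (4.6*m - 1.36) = 6.302*m^3 + 4.4388*m^2 - 12.1212*m + 3.0328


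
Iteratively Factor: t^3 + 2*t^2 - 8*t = (t - 2)*(t^2 + 4*t) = t*(t - 2)*(t + 4)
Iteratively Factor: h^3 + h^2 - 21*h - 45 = (h + 3)*(h^2 - 2*h - 15) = (h + 3)^2*(h - 5)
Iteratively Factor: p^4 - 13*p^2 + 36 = (p + 2)*(p^3 - 2*p^2 - 9*p + 18) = (p - 3)*(p + 2)*(p^2 + p - 6) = (p - 3)*(p - 2)*(p + 2)*(p + 3)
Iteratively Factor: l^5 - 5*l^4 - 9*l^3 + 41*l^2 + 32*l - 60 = (l + 2)*(l^4 - 7*l^3 + 5*l^2 + 31*l - 30) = (l - 3)*(l + 2)*(l^3 - 4*l^2 - 7*l + 10) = (l - 3)*(l - 1)*(l + 2)*(l^2 - 3*l - 10) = (l - 3)*(l - 1)*(l + 2)^2*(l - 5)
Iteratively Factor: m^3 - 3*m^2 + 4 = (m + 1)*(m^2 - 4*m + 4) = (m - 2)*(m + 1)*(m - 2)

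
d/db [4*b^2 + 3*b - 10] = 8*b + 3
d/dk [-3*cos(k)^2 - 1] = 3*sin(2*k)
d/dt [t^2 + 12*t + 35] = 2*t + 12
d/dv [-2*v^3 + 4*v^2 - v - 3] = -6*v^2 + 8*v - 1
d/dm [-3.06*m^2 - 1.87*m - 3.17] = -6.12*m - 1.87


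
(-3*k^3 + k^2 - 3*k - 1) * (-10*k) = 30*k^4 - 10*k^3 + 30*k^2 + 10*k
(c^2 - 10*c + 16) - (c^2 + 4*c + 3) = 13 - 14*c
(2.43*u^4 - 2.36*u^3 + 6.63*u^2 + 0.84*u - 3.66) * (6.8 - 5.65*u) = -13.7295*u^5 + 29.858*u^4 - 53.5075*u^3 + 40.338*u^2 + 26.391*u - 24.888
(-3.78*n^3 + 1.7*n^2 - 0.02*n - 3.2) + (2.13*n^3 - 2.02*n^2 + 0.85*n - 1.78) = -1.65*n^3 - 0.32*n^2 + 0.83*n - 4.98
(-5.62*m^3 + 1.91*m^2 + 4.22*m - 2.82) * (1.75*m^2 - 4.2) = -9.835*m^5 + 3.3425*m^4 + 30.989*m^3 - 12.957*m^2 - 17.724*m + 11.844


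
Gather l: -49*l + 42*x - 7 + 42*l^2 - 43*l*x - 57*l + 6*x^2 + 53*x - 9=42*l^2 + l*(-43*x - 106) + 6*x^2 + 95*x - 16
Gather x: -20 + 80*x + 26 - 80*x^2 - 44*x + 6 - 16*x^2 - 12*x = -96*x^2 + 24*x + 12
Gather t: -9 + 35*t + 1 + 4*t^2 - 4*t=4*t^2 + 31*t - 8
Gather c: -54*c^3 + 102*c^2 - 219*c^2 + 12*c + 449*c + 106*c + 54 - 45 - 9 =-54*c^3 - 117*c^2 + 567*c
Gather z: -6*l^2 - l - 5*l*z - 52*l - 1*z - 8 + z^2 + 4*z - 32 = -6*l^2 - 53*l + z^2 + z*(3 - 5*l) - 40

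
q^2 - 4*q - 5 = (q - 5)*(q + 1)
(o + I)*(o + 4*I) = o^2 + 5*I*o - 4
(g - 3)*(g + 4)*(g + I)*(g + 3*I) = g^4 + g^3 + 4*I*g^3 - 15*g^2 + 4*I*g^2 - 3*g - 48*I*g + 36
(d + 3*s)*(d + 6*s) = d^2 + 9*d*s + 18*s^2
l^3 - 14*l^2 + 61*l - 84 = (l - 7)*(l - 4)*(l - 3)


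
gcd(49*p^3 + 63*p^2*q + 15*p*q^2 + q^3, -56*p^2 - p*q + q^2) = 7*p + q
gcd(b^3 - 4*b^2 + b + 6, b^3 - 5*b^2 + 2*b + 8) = b^2 - b - 2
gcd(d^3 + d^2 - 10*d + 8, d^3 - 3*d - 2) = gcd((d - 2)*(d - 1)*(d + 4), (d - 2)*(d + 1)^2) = d - 2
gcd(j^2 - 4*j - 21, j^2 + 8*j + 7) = 1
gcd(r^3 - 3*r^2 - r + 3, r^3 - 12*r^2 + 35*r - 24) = r^2 - 4*r + 3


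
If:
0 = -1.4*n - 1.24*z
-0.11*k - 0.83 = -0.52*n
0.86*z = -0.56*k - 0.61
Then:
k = 2.65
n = 2.16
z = -2.44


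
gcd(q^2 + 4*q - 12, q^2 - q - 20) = 1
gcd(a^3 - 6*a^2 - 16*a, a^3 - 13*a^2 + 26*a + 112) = a^2 - 6*a - 16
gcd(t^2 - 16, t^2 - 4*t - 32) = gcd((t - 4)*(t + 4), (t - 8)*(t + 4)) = t + 4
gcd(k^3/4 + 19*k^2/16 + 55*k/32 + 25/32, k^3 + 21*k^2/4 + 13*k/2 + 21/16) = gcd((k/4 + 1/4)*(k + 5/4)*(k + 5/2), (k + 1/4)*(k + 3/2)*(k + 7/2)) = 1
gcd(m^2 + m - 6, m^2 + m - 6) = m^2 + m - 6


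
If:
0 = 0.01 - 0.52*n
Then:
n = 0.02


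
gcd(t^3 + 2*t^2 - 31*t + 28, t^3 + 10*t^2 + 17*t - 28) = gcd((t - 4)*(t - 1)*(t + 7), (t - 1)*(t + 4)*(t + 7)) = t^2 + 6*t - 7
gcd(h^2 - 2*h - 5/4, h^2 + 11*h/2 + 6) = 1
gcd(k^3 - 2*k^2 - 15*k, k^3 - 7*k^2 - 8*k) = k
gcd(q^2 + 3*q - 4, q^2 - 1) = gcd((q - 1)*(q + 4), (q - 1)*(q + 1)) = q - 1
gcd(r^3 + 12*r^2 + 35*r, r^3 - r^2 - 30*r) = r^2 + 5*r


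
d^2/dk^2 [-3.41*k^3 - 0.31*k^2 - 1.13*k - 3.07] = -20.46*k - 0.62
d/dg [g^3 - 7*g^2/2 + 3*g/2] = 3*g^2 - 7*g + 3/2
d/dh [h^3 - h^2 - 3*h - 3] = 3*h^2 - 2*h - 3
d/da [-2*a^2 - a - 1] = -4*a - 1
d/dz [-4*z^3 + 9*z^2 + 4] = 6*z*(3 - 2*z)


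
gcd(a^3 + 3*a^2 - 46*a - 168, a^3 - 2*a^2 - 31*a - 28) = a^2 - 3*a - 28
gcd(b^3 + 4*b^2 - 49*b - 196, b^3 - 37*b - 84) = b^2 - 3*b - 28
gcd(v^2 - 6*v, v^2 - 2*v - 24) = v - 6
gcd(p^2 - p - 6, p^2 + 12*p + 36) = 1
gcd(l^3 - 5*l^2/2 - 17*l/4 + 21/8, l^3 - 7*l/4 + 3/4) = l^2 + l - 3/4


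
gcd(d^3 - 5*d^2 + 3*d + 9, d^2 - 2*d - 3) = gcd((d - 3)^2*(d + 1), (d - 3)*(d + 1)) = d^2 - 2*d - 3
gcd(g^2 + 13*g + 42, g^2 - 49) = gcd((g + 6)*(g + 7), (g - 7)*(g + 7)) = g + 7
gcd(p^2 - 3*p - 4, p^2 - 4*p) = p - 4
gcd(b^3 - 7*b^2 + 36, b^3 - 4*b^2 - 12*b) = b^2 - 4*b - 12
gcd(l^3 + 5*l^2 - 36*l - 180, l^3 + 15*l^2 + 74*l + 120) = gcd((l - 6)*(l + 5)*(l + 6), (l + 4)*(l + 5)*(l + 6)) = l^2 + 11*l + 30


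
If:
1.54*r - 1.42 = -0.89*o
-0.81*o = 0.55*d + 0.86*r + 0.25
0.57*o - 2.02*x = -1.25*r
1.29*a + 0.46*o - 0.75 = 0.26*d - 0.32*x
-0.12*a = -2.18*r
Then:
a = -0.69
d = -2.84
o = 1.66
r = -0.04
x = 0.45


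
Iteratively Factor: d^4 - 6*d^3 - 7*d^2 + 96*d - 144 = (d - 3)*(d^3 - 3*d^2 - 16*d + 48) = (d - 4)*(d - 3)*(d^2 + d - 12) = (d - 4)*(d - 3)^2*(d + 4)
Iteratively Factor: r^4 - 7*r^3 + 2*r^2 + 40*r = (r)*(r^3 - 7*r^2 + 2*r + 40) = r*(r - 5)*(r^2 - 2*r - 8) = r*(r - 5)*(r + 2)*(r - 4)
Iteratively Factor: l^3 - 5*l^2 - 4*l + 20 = (l - 5)*(l^2 - 4) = (l - 5)*(l - 2)*(l + 2)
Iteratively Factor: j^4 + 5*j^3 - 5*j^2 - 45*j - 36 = (j + 1)*(j^3 + 4*j^2 - 9*j - 36) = (j + 1)*(j + 3)*(j^2 + j - 12) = (j + 1)*(j + 3)*(j + 4)*(j - 3)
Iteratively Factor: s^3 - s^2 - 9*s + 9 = (s - 3)*(s^2 + 2*s - 3) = (s - 3)*(s - 1)*(s + 3)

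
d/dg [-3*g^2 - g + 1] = -6*g - 1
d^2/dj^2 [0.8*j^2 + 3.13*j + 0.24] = 1.60000000000000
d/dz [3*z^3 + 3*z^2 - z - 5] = 9*z^2 + 6*z - 1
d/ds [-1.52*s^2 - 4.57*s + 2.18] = -3.04*s - 4.57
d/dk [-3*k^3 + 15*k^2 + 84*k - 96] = -9*k^2 + 30*k + 84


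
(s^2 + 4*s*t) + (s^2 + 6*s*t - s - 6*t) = 2*s^2 + 10*s*t - s - 6*t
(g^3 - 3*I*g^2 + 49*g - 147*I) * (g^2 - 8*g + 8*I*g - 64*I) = g^5 - 8*g^4 + 5*I*g^4 + 73*g^3 - 40*I*g^3 - 584*g^2 + 245*I*g^2 + 1176*g - 1960*I*g - 9408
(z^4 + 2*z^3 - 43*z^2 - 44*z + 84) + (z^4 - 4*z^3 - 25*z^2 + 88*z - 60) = 2*z^4 - 2*z^3 - 68*z^2 + 44*z + 24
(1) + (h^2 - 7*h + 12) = h^2 - 7*h + 13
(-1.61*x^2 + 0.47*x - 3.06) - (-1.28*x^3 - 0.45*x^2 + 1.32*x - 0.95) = 1.28*x^3 - 1.16*x^2 - 0.85*x - 2.11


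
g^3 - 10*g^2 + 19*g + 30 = (g - 6)*(g - 5)*(g + 1)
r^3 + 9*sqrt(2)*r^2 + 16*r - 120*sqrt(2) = (r - 2*sqrt(2))*(r + 5*sqrt(2))*(r + 6*sqrt(2))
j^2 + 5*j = j*(j + 5)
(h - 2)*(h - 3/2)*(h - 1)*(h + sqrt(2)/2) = h^4 - 9*h^3/2 + sqrt(2)*h^3/2 - 9*sqrt(2)*h^2/4 + 13*h^2/2 - 3*h + 13*sqrt(2)*h/4 - 3*sqrt(2)/2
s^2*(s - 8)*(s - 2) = s^4 - 10*s^3 + 16*s^2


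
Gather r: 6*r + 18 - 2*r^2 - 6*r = 18 - 2*r^2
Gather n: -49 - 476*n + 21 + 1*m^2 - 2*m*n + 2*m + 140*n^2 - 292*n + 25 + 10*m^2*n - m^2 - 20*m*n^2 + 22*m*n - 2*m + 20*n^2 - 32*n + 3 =n^2*(160 - 20*m) + n*(10*m^2 + 20*m - 800)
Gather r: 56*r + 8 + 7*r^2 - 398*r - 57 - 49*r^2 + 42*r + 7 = -42*r^2 - 300*r - 42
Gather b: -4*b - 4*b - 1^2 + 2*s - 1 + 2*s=-8*b + 4*s - 2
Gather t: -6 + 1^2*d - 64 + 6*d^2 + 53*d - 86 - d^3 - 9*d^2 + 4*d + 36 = -d^3 - 3*d^2 + 58*d - 120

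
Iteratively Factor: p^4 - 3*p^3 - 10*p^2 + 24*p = (p - 2)*(p^3 - p^2 - 12*p) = (p - 4)*(p - 2)*(p^2 + 3*p) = (p - 4)*(p - 2)*(p + 3)*(p)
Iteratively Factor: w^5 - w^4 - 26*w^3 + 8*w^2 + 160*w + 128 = (w - 4)*(w^4 + 3*w^3 - 14*w^2 - 48*w - 32) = (w - 4)*(w + 1)*(w^3 + 2*w^2 - 16*w - 32) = (w - 4)*(w + 1)*(w + 4)*(w^2 - 2*w - 8) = (w - 4)^2*(w + 1)*(w + 4)*(w + 2)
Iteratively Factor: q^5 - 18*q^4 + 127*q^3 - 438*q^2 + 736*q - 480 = (q - 5)*(q^4 - 13*q^3 + 62*q^2 - 128*q + 96) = (q - 5)*(q - 2)*(q^3 - 11*q^2 + 40*q - 48) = (q - 5)*(q - 4)*(q - 2)*(q^2 - 7*q + 12) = (q - 5)*(q - 4)*(q - 3)*(q - 2)*(q - 4)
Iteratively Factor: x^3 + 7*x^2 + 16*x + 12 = (x + 3)*(x^2 + 4*x + 4) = (x + 2)*(x + 3)*(x + 2)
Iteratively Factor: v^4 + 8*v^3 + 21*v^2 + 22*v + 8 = (v + 4)*(v^3 + 4*v^2 + 5*v + 2) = (v + 2)*(v + 4)*(v^2 + 2*v + 1) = (v + 1)*(v + 2)*(v + 4)*(v + 1)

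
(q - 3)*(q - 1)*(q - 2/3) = q^3 - 14*q^2/3 + 17*q/3 - 2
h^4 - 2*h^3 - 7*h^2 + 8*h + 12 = (h - 3)*(h - 2)*(h + 1)*(h + 2)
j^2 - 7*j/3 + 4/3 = (j - 4/3)*(j - 1)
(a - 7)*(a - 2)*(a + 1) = a^3 - 8*a^2 + 5*a + 14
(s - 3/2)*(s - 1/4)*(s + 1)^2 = s^4 + s^3/4 - 17*s^2/8 - s + 3/8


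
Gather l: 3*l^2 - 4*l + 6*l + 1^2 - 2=3*l^2 + 2*l - 1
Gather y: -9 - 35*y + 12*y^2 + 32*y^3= 32*y^3 + 12*y^2 - 35*y - 9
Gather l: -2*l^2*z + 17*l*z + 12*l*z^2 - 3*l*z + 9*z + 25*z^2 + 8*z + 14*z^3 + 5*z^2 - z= -2*l^2*z + l*(12*z^2 + 14*z) + 14*z^3 + 30*z^2 + 16*z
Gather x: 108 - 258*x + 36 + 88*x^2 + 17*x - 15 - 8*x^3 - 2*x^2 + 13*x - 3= -8*x^3 + 86*x^2 - 228*x + 126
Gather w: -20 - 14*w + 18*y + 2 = -14*w + 18*y - 18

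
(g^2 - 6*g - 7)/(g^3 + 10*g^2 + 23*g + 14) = (g - 7)/(g^2 + 9*g + 14)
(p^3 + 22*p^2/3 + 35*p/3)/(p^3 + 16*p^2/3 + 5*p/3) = (3*p + 7)/(3*p + 1)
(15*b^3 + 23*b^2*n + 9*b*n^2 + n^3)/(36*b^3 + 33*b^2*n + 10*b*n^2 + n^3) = (5*b^2 + 6*b*n + n^2)/(12*b^2 + 7*b*n + n^2)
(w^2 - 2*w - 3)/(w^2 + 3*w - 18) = (w + 1)/(w + 6)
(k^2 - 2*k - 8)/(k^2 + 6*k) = (k^2 - 2*k - 8)/(k*(k + 6))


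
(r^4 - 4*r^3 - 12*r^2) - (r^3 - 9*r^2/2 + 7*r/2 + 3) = r^4 - 5*r^3 - 15*r^2/2 - 7*r/2 - 3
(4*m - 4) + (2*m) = 6*m - 4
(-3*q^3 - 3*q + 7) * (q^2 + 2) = -3*q^5 - 9*q^3 + 7*q^2 - 6*q + 14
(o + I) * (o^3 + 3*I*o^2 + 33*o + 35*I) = o^4 + 4*I*o^3 + 30*o^2 + 68*I*o - 35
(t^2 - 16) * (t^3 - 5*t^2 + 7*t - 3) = t^5 - 5*t^4 - 9*t^3 + 77*t^2 - 112*t + 48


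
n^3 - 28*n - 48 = (n - 6)*(n + 2)*(n + 4)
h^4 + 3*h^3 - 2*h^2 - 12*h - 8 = (h - 2)*(h + 1)*(h + 2)^2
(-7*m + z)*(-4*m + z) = 28*m^2 - 11*m*z + z^2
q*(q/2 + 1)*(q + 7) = q^3/2 + 9*q^2/2 + 7*q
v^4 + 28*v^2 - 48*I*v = v*(v - 4*I)*(v - 2*I)*(v + 6*I)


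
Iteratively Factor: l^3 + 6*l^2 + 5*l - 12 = (l - 1)*(l^2 + 7*l + 12) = (l - 1)*(l + 3)*(l + 4)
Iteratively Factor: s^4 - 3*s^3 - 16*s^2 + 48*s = (s + 4)*(s^3 - 7*s^2 + 12*s) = (s - 3)*(s + 4)*(s^2 - 4*s) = s*(s - 3)*(s + 4)*(s - 4)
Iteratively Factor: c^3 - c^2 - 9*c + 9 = (c - 3)*(c^2 + 2*c - 3) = (c - 3)*(c - 1)*(c + 3)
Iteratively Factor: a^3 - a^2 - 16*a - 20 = (a + 2)*(a^2 - 3*a - 10) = (a - 5)*(a + 2)*(a + 2)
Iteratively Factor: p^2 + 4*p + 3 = (p + 3)*(p + 1)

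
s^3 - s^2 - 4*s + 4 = (s - 2)*(s - 1)*(s + 2)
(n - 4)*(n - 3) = n^2 - 7*n + 12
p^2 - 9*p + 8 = (p - 8)*(p - 1)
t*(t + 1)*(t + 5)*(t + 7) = t^4 + 13*t^3 + 47*t^2 + 35*t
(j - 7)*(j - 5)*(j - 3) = j^3 - 15*j^2 + 71*j - 105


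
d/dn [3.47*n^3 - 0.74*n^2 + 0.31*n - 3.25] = 10.41*n^2 - 1.48*n + 0.31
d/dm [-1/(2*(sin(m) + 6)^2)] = cos(m)/(sin(m) + 6)^3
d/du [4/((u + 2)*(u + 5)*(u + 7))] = 4*(-3*u^2 - 28*u - 59)/(u^6 + 28*u^5 + 314*u^4 + 1792*u^3 + 5441*u^2 + 8260*u + 4900)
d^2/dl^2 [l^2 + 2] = 2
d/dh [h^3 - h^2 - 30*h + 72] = 3*h^2 - 2*h - 30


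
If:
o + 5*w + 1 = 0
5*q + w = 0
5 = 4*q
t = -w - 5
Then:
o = 121/4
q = 5/4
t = 5/4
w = -25/4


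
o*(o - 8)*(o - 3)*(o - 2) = o^4 - 13*o^3 + 46*o^2 - 48*o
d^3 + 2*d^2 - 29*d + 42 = (d - 3)*(d - 2)*(d + 7)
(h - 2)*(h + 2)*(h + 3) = h^3 + 3*h^2 - 4*h - 12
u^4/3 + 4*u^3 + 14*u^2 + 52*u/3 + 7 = (u/3 + 1)*(u + 1)^2*(u + 7)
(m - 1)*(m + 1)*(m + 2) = m^3 + 2*m^2 - m - 2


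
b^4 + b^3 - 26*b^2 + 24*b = b*(b - 4)*(b - 1)*(b + 6)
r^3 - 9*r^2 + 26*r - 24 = (r - 4)*(r - 3)*(r - 2)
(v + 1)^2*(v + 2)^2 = v^4 + 6*v^3 + 13*v^2 + 12*v + 4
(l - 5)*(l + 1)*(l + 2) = l^3 - 2*l^2 - 13*l - 10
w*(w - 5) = w^2 - 5*w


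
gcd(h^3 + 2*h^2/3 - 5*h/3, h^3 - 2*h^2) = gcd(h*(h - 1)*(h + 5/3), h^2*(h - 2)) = h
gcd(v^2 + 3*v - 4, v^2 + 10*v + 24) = v + 4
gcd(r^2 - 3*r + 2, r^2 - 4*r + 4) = r - 2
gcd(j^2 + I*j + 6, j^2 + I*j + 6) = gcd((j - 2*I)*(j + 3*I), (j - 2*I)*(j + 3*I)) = j^2 + I*j + 6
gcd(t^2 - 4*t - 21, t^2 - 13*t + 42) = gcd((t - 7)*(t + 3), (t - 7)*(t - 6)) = t - 7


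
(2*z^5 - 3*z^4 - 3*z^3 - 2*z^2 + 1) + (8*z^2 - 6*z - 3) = 2*z^5 - 3*z^4 - 3*z^3 + 6*z^2 - 6*z - 2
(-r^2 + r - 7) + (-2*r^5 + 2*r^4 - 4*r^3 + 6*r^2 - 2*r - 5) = -2*r^5 + 2*r^4 - 4*r^3 + 5*r^2 - r - 12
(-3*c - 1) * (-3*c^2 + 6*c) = 9*c^3 - 15*c^2 - 6*c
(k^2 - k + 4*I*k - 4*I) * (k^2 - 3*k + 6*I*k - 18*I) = k^4 - 4*k^3 + 10*I*k^3 - 21*k^2 - 40*I*k^2 + 96*k + 30*I*k - 72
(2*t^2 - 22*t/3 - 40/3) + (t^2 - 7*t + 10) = 3*t^2 - 43*t/3 - 10/3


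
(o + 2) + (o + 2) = 2*o + 4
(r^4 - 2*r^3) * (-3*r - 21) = -3*r^5 - 15*r^4 + 42*r^3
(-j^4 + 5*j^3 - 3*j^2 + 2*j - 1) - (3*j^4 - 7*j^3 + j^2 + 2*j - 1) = -4*j^4 + 12*j^3 - 4*j^2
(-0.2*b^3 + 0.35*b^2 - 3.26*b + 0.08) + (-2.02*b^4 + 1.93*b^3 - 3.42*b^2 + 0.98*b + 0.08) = -2.02*b^4 + 1.73*b^3 - 3.07*b^2 - 2.28*b + 0.16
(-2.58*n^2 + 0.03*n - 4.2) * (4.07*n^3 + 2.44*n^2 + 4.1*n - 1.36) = -10.5006*n^5 - 6.1731*n^4 - 27.5988*n^3 - 6.6162*n^2 - 17.2608*n + 5.712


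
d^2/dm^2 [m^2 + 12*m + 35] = 2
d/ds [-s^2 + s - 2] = 1 - 2*s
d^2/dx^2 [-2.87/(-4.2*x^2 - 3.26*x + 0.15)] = (-101.2536*x^2 - 78.59208*x + 2.87*(8.4*x + 3.26)*(16.8*x + 6.52) + 3.6162)/(4.2*x^2 + 3.26*x - 0.15)^3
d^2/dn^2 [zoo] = 0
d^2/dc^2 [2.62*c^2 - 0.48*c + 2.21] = 5.24000000000000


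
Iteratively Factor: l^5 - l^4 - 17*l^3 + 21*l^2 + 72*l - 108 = (l - 2)*(l^4 + l^3 - 15*l^2 - 9*l + 54) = (l - 2)*(l + 3)*(l^3 - 2*l^2 - 9*l + 18) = (l - 2)^2*(l + 3)*(l^2 - 9) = (l - 2)^2*(l + 3)^2*(l - 3)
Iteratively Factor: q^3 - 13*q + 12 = (q - 3)*(q^2 + 3*q - 4) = (q - 3)*(q + 4)*(q - 1)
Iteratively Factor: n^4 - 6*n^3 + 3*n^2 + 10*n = (n - 5)*(n^3 - n^2 - 2*n) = (n - 5)*(n - 2)*(n^2 + n) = (n - 5)*(n - 2)*(n + 1)*(n)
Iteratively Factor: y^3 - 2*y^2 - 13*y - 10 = (y - 5)*(y^2 + 3*y + 2) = (y - 5)*(y + 2)*(y + 1)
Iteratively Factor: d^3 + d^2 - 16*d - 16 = (d + 4)*(d^2 - 3*d - 4) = (d - 4)*(d + 4)*(d + 1)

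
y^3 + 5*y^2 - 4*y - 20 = (y - 2)*(y + 2)*(y + 5)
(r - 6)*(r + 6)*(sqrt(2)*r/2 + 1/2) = sqrt(2)*r^3/2 + r^2/2 - 18*sqrt(2)*r - 18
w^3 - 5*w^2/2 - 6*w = w*(w - 4)*(w + 3/2)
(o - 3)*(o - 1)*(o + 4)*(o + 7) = o^4 + 7*o^3 - 13*o^2 - 79*o + 84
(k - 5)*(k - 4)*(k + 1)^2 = k^4 - 7*k^3 + 3*k^2 + 31*k + 20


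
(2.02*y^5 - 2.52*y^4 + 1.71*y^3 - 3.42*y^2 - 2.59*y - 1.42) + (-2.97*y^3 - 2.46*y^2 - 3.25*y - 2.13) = 2.02*y^5 - 2.52*y^4 - 1.26*y^3 - 5.88*y^2 - 5.84*y - 3.55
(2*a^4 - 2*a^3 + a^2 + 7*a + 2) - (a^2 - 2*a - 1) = 2*a^4 - 2*a^3 + 9*a + 3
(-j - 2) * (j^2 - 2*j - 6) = -j^3 + 10*j + 12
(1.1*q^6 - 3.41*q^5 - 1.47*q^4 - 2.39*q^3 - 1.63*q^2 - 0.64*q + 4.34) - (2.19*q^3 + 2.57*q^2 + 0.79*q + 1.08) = 1.1*q^6 - 3.41*q^5 - 1.47*q^4 - 4.58*q^3 - 4.2*q^2 - 1.43*q + 3.26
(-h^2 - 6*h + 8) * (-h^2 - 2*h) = h^4 + 8*h^3 + 4*h^2 - 16*h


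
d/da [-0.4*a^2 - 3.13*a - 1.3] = -0.8*a - 3.13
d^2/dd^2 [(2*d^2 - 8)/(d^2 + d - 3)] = 4*(-d^3 - 3*d^2 - 12*d - 7)/(d^6 + 3*d^5 - 6*d^4 - 17*d^3 + 18*d^2 + 27*d - 27)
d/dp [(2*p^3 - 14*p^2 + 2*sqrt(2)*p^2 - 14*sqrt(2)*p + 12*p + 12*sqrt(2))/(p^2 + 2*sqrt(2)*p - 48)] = 2*(p^4 + 4*sqrt(2)*p^3 - 146*p^2 - 7*sqrt(2)*p^2 - 108*sqrt(2)*p + 672*p - 312 + 336*sqrt(2))/(p^4 + 4*sqrt(2)*p^3 - 88*p^2 - 192*sqrt(2)*p + 2304)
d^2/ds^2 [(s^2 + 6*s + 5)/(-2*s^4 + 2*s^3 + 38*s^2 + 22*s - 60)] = (-3*s^8 - 33*s^7 - 22*s^6 + 333*s^5 + 678*s^4 - 951*s^3 - 7470*s^2 - 13845*s - 6335)/(s^12 - 3*s^11 - 54*s^10 + 80*s^9 + 1182*s^8 - 42*s^7 - 11080*s^6 - 10836*s^5 + 30273*s^4 + 33589*s^3 - 40410*s^2 - 29700*s + 27000)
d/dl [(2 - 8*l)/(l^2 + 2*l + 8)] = 4*(2*l^2 - l - 17)/(l^4 + 4*l^3 + 20*l^2 + 32*l + 64)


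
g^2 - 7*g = g*(g - 7)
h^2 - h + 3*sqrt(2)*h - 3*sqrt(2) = (h - 1)*(h + 3*sqrt(2))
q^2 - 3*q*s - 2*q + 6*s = (q - 2)*(q - 3*s)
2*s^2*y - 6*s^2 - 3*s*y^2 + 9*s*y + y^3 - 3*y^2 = (-2*s + y)*(-s + y)*(y - 3)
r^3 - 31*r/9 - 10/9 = (r - 2)*(r + 1/3)*(r + 5/3)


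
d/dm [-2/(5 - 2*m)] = -4/(2*m - 5)^2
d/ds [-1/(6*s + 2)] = 3/(2*(3*s + 1)^2)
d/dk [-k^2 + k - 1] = 1 - 2*k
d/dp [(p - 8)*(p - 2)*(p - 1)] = 3*p^2 - 22*p + 26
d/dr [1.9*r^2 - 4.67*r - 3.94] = 3.8*r - 4.67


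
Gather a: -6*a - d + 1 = -6*a - d + 1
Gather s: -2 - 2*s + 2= -2*s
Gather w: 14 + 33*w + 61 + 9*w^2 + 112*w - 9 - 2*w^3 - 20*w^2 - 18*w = -2*w^3 - 11*w^2 + 127*w + 66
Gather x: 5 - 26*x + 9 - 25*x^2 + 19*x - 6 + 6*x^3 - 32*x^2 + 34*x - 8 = 6*x^3 - 57*x^2 + 27*x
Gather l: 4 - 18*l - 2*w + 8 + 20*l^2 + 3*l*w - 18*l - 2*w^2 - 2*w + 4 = 20*l^2 + l*(3*w - 36) - 2*w^2 - 4*w + 16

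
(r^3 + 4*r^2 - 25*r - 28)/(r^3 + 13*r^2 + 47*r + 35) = (r - 4)/(r + 5)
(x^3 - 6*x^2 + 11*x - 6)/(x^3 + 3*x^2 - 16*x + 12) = (x - 3)/(x + 6)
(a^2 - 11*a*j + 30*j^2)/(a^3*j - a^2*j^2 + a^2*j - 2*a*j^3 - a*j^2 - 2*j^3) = (-a^2 + 11*a*j - 30*j^2)/(j*(-a^3 + a^2*j - a^2 + 2*a*j^2 + a*j + 2*j^2))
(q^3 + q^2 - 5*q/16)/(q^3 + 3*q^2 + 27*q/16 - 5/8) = q/(q + 2)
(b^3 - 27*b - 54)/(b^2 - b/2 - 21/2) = 2*(b^2 - 3*b - 18)/(2*b - 7)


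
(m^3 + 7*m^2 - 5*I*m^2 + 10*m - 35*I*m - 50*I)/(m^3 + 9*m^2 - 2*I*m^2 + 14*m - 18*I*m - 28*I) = (m^2 + 5*m*(1 - I) - 25*I)/(m^2 + m*(7 - 2*I) - 14*I)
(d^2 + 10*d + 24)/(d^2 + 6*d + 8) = (d + 6)/(d + 2)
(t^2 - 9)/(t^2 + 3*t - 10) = (t^2 - 9)/(t^2 + 3*t - 10)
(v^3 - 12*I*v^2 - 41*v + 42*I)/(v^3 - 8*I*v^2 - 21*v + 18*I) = (v - 7*I)/(v - 3*I)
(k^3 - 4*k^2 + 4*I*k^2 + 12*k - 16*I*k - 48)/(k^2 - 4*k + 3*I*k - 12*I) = (k^2 + 4*I*k + 12)/(k + 3*I)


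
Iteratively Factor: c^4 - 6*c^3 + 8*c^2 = (c)*(c^3 - 6*c^2 + 8*c) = c*(c - 2)*(c^2 - 4*c) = c^2*(c - 2)*(c - 4)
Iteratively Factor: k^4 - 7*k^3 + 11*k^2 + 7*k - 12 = (k + 1)*(k^3 - 8*k^2 + 19*k - 12) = (k - 3)*(k + 1)*(k^2 - 5*k + 4) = (k - 3)*(k - 1)*(k + 1)*(k - 4)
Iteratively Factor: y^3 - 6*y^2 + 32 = (y - 4)*(y^2 - 2*y - 8) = (y - 4)^2*(y + 2)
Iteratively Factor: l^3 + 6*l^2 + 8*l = (l + 4)*(l^2 + 2*l) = l*(l + 4)*(l + 2)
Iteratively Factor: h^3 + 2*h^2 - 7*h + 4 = (h - 1)*(h^2 + 3*h - 4) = (h - 1)*(h + 4)*(h - 1)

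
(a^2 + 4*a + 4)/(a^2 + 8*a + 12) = (a + 2)/(a + 6)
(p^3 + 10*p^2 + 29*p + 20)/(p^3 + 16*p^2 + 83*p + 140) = (p + 1)/(p + 7)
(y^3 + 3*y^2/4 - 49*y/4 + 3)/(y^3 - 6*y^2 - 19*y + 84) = (y - 1/4)/(y - 7)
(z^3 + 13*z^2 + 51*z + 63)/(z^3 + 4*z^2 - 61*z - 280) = (z^2 + 6*z + 9)/(z^2 - 3*z - 40)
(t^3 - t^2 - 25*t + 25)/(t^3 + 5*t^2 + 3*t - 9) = (t^2 - 25)/(t^2 + 6*t + 9)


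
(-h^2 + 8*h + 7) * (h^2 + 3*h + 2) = -h^4 + 5*h^3 + 29*h^2 + 37*h + 14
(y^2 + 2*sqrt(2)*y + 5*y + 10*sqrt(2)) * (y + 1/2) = y^3 + 2*sqrt(2)*y^2 + 11*y^2/2 + 5*y/2 + 11*sqrt(2)*y + 5*sqrt(2)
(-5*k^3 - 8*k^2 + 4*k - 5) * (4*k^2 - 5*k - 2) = -20*k^5 - 7*k^4 + 66*k^3 - 24*k^2 + 17*k + 10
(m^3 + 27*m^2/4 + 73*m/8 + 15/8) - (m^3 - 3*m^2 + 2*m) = 39*m^2/4 + 57*m/8 + 15/8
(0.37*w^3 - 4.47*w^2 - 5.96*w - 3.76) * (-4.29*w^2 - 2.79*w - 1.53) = -1.5873*w^5 + 18.144*w^4 + 37.4736*w^3 + 39.5979*w^2 + 19.6092*w + 5.7528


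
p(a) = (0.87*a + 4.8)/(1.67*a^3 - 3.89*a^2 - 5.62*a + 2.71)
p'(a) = (0.87*a + 4.8)*(-5.01*a^2 + 7.78*a + 5.62)/(1.67*a^3 - 3.89*a^2 - 5.62*a + 2.71)^2 + 0.87/(1.67*a^3 - 3.89*a^2 - 5.62*a + 2.71) = (-2.9058*a^3 - 20.6637*a^2 + 37.344*a + 29.3337)/(2.7889*a^6 - 12.9926*a^5 - 3.6387*a^4 + 52.775*a^3 + 10.5006*a^2 - 30.4604*a + 7.3441)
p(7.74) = 0.02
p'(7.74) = -0.01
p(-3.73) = -0.01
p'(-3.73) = -0.02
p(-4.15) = -0.01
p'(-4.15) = -0.01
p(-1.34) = -4.77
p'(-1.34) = -87.46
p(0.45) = -11.42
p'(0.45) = 201.78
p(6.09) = 0.05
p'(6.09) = -0.03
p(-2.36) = -0.10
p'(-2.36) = -0.18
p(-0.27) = 1.17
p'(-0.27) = 1.16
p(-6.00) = 0.00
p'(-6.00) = -0.00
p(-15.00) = 0.00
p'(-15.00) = 0.00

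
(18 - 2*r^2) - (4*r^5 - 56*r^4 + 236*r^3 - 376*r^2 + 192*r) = -4*r^5 + 56*r^4 - 236*r^3 + 374*r^2 - 192*r + 18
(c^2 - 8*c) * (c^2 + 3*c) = c^4 - 5*c^3 - 24*c^2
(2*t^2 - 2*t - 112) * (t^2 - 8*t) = 2*t^4 - 18*t^3 - 96*t^2 + 896*t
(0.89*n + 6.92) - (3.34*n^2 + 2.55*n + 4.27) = -3.34*n^2 - 1.66*n + 2.65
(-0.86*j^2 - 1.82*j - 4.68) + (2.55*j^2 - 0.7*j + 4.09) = 1.69*j^2 - 2.52*j - 0.59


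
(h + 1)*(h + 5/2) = h^2 + 7*h/2 + 5/2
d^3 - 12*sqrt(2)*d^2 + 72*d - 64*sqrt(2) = (d - 8*sqrt(2))*(d - 2*sqrt(2))^2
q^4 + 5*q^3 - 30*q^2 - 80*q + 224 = (q - 4)*(q - 2)*(q + 4)*(q + 7)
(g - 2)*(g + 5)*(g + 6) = g^3 + 9*g^2 + 8*g - 60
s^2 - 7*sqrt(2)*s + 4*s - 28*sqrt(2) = (s + 4)*(s - 7*sqrt(2))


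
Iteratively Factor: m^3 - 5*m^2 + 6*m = (m)*(m^2 - 5*m + 6) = m*(m - 2)*(m - 3)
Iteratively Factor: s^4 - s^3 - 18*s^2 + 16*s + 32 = (s + 4)*(s^3 - 5*s^2 + 2*s + 8) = (s + 1)*(s + 4)*(s^2 - 6*s + 8) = (s - 4)*(s + 1)*(s + 4)*(s - 2)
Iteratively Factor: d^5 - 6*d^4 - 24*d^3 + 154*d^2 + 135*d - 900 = (d + 4)*(d^4 - 10*d^3 + 16*d^2 + 90*d - 225) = (d - 3)*(d + 4)*(d^3 - 7*d^2 - 5*d + 75) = (d - 5)*(d - 3)*(d + 4)*(d^2 - 2*d - 15) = (d - 5)^2*(d - 3)*(d + 4)*(d + 3)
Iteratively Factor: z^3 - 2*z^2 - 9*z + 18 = (z - 3)*(z^2 + z - 6) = (z - 3)*(z + 3)*(z - 2)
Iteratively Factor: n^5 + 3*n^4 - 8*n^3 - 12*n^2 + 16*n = (n - 2)*(n^4 + 5*n^3 + 2*n^2 - 8*n) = n*(n - 2)*(n^3 + 5*n^2 + 2*n - 8) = n*(n - 2)*(n + 2)*(n^2 + 3*n - 4) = n*(n - 2)*(n + 2)*(n + 4)*(n - 1)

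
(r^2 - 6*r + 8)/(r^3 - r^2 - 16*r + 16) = (r - 2)/(r^2 + 3*r - 4)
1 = 1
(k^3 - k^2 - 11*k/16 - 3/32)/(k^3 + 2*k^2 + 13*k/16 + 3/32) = (2*k - 3)/(2*k + 3)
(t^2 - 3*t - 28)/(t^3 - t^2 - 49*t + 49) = (t + 4)/(t^2 + 6*t - 7)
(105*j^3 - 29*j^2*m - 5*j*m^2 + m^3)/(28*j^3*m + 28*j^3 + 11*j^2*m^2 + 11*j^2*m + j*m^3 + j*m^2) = (105*j^3 - 29*j^2*m - 5*j*m^2 + m^3)/(j*(28*j^2*m + 28*j^2 + 11*j*m^2 + 11*j*m + m^3 + m^2))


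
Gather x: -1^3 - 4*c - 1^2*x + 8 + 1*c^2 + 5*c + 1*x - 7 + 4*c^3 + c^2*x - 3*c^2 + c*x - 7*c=4*c^3 - 2*c^2 - 6*c + x*(c^2 + c)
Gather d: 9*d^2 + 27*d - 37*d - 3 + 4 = 9*d^2 - 10*d + 1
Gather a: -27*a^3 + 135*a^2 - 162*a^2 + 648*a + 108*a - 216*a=-27*a^3 - 27*a^2 + 540*a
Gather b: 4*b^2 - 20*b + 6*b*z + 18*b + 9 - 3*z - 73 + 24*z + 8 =4*b^2 + b*(6*z - 2) + 21*z - 56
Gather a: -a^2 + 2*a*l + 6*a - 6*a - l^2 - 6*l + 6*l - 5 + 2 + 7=-a^2 + 2*a*l - l^2 + 4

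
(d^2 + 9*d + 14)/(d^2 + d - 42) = (d + 2)/(d - 6)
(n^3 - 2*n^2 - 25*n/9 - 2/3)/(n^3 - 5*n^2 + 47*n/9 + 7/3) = (3*n + 2)/(3*n - 7)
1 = 1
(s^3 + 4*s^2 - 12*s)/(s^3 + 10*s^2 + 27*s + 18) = s*(s - 2)/(s^2 + 4*s + 3)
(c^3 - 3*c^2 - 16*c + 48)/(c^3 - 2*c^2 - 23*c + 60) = (c + 4)/(c + 5)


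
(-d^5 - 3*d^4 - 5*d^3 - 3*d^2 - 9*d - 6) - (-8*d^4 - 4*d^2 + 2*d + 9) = -d^5 + 5*d^4 - 5*d^3 + d^2 - 11*d - 15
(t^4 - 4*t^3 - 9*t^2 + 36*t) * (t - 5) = t^5 - 9*t^4 + 11*t^3 + 81*t^2 - 180*t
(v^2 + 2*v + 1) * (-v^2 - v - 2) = -v^4 - 3*v^3 - 5*v^2 - 5*v - 2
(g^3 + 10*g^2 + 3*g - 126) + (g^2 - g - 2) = g^3 + 11*g^2 + 2*g - 128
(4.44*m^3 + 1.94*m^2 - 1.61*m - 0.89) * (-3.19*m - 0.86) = -14.1636*m^4 - 10.007*m^3 + 3.4675*m^2 + 4.2237*m + 0.7654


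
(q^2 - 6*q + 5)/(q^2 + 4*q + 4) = (q^2 - 6*q + 5)/(q^2 + 4*q + 4)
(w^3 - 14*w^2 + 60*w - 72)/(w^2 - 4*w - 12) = (w^2 - 8*w + 12)/(w + 2)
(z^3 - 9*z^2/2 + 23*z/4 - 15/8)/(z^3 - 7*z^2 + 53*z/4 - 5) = (z - 3/2)/(z - 4)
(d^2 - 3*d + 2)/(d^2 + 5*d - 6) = (d - 2)/(d + 6)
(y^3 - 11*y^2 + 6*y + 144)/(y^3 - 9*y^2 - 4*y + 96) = (y - 6)/(y - 4)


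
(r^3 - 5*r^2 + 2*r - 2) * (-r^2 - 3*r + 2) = -r^5 + 2*r^4 + 15*r^3 - 14*r^2 + 10*r - 4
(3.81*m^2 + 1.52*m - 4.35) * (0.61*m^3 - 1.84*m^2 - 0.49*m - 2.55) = 2.3241*m^5 - 6.0832*m^4 - 7.3172*m^3 - 2.4563*m^2 - 1.7445*m + 11.0925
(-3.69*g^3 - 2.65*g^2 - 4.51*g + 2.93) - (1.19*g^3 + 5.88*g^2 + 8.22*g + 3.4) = -4.88*g^3 - 8.53*g^2 - 12.73*g - 0.47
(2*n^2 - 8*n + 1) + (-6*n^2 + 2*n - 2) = -4*n^2 - 6*n - 1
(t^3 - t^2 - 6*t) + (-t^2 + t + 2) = t^3 - 2*t^2 - 5*t + 2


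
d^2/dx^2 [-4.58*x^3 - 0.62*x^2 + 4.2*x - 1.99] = -27.48*x - 1.24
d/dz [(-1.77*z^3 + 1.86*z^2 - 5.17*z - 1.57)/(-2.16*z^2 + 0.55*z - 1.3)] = (3.8232*z^4 - 1.947*z^3 - 3.2412*z^2 - 11.6184*z + 7.5845)/(4.6656*z^4 - 2.376*z^3 + 5.9185*z^2 - 1.43*z + 1.69)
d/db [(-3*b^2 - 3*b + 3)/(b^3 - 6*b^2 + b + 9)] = 3*(b^4 + 2*b^3 - 10*b^2 - 6*b - 10)/(b^6 - 12*b^5 + 38*b^4 + 6*b^3 - 107*b^2 + 18*b + 81)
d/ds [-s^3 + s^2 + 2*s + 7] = -3*s^2 + 2*s + 2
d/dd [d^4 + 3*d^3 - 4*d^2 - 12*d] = 4*d^3 + 9*d^2 - 8*d - 12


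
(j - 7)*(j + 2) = j^2 - 5*j - 14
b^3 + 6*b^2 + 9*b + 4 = (b + 1)^2*(b + 4)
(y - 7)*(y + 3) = y^2 - 4*y - 21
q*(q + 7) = q^2 + 7*q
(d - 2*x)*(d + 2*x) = d^2 - 4*x^2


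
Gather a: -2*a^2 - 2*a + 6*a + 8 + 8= -2*a^2 + 4*a + 16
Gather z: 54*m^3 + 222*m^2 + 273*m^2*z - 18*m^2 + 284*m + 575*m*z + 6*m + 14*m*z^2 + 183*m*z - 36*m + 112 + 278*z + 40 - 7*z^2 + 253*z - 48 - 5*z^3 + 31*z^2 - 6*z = 54*m^3 + 204*m^2 + 254*m - 5*z^3 + z^2*(14*m + 24) + z*(273*m^2 + 758*m + 525) + 104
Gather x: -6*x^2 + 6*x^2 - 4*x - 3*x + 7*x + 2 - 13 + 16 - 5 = 0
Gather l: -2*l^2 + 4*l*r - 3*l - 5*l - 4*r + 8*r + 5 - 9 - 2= -2*l^2 + l*(4*r - 8) + 4*r - 6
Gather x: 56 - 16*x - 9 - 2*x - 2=45 - 18*x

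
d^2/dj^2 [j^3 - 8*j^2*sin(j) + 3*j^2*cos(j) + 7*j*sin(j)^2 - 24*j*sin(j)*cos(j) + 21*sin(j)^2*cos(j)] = 8*j^2*sin(j) - 3*j^2*cos(j) - 12*j*sin(j) + 48*j*sin(2*j) - 32*j*cos(j) + 14*j*cos(2*j) + 6*j - 16*sin(j) + 14*sin(2*j) + 3*cos(j)/4 - 48*cos(2*j) + 189*cos(3*j)/4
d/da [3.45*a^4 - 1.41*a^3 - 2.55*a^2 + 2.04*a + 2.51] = 13.8*a^3 - 4.23*a^2 - 5.1*a + 2.04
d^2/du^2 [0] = 0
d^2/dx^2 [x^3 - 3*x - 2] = 6*x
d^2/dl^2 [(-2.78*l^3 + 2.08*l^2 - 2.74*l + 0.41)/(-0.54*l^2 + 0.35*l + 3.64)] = (-1.77635683940025e-15*l^5 + 1.77635683940025e-15*l^4 + 12.421564*l^3 - 3.99770400000001*l^2 + 253.782732*l - 63.812098)/(0.157464*l^6 - 0.30618*l^5 - 2.985822*l^4 + 4.084885*l^3 + 20.126652*l^2 - 13.91208*l - 48.228544)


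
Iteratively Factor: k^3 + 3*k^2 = (k + 3)*(k^2) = k*(k + 3)*(k)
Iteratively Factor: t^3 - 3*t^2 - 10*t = (t + 2)*(t^2 - 5*t) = (t - 5)*(t + 2)*(t)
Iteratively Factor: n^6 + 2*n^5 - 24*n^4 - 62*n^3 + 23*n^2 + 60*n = (n - 1)*(n^5 + 3*n^4 - 21*n^3 - 83*n^2 - 60*n) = (n - 1)*(n + 3)*(n^4 - 21*n^2 - 20*n) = n*(n - 1)*(n + 3)*(n^3 - 21*n - 20) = n*(n - 1)*(n + 1)*(n + 3)*(n^2 - n - 20) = n*(n - 1)*(n + 1)*(n + 3)*(n + 4)*(n - 5)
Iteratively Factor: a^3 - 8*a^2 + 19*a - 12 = (a - 4)*(a^2 - 4*a + 3) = (a - 4)*(a - 3)*(a - 1)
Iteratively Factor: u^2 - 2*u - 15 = (u + 3)*(u - 5)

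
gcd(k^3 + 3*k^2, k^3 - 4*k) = k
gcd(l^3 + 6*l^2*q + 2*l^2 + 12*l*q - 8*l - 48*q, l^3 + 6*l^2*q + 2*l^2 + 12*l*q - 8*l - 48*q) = l^3 + 6*l^2*q + 2*l^2 + 12*l*q - 8*l - 48*q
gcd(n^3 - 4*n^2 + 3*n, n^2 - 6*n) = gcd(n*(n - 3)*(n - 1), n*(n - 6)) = n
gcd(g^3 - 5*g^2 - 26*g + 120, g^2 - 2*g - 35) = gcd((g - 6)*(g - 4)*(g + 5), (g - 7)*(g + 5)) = g + 5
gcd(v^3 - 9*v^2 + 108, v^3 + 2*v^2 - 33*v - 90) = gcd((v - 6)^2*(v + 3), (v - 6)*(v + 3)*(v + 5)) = v^2 - 3*v - 18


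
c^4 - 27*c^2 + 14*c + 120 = (c - 4)*(c - 3)*(c + 2)*(c + 5)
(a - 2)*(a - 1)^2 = a^3 - 4*a^2 + 5*a - 2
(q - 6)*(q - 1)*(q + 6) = q^3 - q^2 - 36*q + 36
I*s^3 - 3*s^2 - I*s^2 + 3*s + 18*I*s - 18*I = (s - 3*I)*(s + 6*I)*(I*s - I)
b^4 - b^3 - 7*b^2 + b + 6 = (b - 3)*(b - 1)*(b + 1)*(b + 2)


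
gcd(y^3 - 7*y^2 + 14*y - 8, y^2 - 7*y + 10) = y - 2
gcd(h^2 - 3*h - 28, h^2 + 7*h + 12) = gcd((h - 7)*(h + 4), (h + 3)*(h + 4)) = h + 4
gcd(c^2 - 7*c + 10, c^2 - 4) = c - 2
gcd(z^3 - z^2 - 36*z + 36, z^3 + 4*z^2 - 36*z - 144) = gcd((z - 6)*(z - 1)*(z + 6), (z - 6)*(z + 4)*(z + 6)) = z^2 - 36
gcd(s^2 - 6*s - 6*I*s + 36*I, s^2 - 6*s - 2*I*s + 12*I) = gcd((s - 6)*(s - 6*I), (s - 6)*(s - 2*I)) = s - 6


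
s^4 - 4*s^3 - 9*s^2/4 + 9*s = s*(s - 4)*(s - 3/2)*(s + 3/2)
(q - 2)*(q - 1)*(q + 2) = q^3 - q^2 - 4*q + 4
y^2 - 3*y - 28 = (y - 7)*(y + 4)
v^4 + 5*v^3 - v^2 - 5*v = v*(v - 1)*(v + 1)*(v + 5)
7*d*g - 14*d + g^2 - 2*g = (7*d + g)*(g - 2)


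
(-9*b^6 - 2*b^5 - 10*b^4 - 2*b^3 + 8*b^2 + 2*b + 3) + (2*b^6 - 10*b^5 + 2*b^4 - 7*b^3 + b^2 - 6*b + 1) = -7*b^6 - 12*b^5 - 8*b^4 - 9*b^3 + 9*b^2 - 4*b + 4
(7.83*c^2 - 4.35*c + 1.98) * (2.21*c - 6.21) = 17.3043*c^3 - 58.2378*c^2 + 31.3893*c - 12.2958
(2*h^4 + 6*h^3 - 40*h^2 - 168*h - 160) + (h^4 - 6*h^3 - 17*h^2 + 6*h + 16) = 3*h^4 - 57*h^2 - 162*h - 144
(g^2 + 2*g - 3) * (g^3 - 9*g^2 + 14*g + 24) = g^5 - 7*g^4 - 7*g^3 + 79*g^2 + 6*g - 72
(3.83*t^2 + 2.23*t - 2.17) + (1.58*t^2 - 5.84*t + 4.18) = 5.41*t^2 - 3.61*t + 2.01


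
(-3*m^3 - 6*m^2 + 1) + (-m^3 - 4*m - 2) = -4*m^3 - 6*m^2 - 4*m - 1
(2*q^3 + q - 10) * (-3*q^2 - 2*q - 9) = -6*q^5 - 4*q^4 - 21*q^3 + 28*q^2 + 11*q + 90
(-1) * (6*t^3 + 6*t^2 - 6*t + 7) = -6*t^3 - 6*t^2 + 6*t - 7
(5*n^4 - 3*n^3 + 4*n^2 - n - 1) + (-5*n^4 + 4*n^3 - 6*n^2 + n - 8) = n^3 - 2*n^2 - 9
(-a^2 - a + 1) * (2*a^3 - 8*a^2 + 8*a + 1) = -2*a^5 + 6*a^4 + 2*a^3 - 17*a^2 + 7*a + 1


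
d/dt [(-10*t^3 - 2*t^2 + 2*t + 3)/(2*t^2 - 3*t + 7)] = (-20*t^4 + 60*t^3 - 208*t^2 - 40*t + 23)/(4*t^4 - 12*t^3 + 37*t^2 - 42*t + 49)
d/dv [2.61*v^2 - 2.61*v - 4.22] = 5.22*v - 2.61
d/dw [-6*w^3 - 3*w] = -18*w^2 - 3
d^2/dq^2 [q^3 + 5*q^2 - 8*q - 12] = 6*q + 10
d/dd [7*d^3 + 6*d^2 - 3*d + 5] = 21*d^2 + 12*d - 3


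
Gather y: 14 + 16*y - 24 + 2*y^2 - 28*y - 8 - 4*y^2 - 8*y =-2*y^2 - 20*y - 18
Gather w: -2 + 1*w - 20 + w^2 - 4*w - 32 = w^2 - 3*w - 54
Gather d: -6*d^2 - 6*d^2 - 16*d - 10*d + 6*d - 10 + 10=-12*d^2 - 20*d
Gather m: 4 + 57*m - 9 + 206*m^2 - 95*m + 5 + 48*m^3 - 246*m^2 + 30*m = 48*m^3 - 40*m^2 - 8*m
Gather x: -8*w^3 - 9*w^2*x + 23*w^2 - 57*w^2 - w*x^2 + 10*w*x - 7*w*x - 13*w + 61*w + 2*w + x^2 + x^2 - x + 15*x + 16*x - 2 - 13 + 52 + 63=-8*w^3 - 34*w^2 + 50*w + x^2*(2 - w) + x*(-9*w^2 + 3*w + 30) + 100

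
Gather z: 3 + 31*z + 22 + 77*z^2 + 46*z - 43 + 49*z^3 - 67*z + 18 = 49*z^3 + 77*z^2 + 10*z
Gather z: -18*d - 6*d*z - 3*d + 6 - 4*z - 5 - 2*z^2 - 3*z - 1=-21*d - 2*z^2 + z*(-6*d - 7)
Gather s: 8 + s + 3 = s + 11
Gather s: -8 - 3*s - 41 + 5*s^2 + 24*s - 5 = 5*s^2 + 21*s - 54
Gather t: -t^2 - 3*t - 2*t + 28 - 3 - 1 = -t^2 - 5*t + 24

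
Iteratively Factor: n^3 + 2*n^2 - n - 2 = (n + 1)*(n^2 + n - 2) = (n - 1)*(n + 1)*(n + 2)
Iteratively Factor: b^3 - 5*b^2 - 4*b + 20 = (b - 5)*(b^2 - 4) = (b - 5)*(b - 2)*(b + 2)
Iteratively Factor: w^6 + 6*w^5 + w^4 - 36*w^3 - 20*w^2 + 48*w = (w)*(w^5 + 6*w^4 + w^3 - 36*w^2 - 20*w + 48) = w*(w - 1)*(w^4 + 7*w^3 + 8*w^2 - 28*w - 48) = w*(w - 2)*(w - 1)*(w^3 + 9*w^2 + 26*w + 24) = w*(w - 2)*(w - 1)*(w + 2)*(w^2 + 7*w + 12) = w*(w - 2)*(w - 1)*(w + 2)*(w + 4)*(w + 3)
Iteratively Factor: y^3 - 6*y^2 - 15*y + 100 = (y - 5)*(y^2 - y - 20) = (y - 5)^2*(y + 4)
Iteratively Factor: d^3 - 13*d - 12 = (d + 1)*(d^2 - d - 12) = (d + 1)*(d + 3)*(d - 4)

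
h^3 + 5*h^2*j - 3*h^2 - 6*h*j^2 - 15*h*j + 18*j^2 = (h - 3)*(h - j)*(h + 6*j)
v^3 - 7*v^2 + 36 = (v - 6)*(v - 3)*(v + 2)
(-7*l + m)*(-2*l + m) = 14*l^2 - 9*l*m + m^2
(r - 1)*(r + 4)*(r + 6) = r^3 + 9*r^2 + 14*r - 24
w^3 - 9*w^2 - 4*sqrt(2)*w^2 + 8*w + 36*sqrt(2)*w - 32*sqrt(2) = (w - 8)*(w - 1)*(w - 4*sqrt(2))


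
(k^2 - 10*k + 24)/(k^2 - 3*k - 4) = (k - 6)/(k + 1)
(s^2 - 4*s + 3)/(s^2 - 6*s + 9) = (s - 1)/(s - 3)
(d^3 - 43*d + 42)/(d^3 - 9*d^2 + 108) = (d^2 + 6*d - 7)/(d^2 - 3*d - 18)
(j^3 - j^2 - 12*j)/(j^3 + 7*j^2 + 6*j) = (j^2 - j - 12)/(j^2 + 7*j + 6)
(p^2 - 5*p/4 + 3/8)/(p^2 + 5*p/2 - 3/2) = (p - 3/4)/(p + 3)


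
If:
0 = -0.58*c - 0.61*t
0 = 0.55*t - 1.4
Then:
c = -2.68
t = 2.55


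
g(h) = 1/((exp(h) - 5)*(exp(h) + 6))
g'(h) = -exp(h)/((exp(h) - 5)*(exp(h) + 6)^2) - exp(h)/((exp(h) - 5)^2*(exp(h) + 6))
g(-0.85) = -0.03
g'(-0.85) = -0.00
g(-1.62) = -0.03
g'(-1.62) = -0.00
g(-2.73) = -0.03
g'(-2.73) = -0.00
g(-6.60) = -0.03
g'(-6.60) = -0.00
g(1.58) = -0.64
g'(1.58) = -20.98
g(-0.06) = -0.04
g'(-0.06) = -0.00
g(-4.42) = -0.03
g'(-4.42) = -0.00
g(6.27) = 0.00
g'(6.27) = -0.00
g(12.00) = 0.00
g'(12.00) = 0.00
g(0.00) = -0.04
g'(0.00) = 0.00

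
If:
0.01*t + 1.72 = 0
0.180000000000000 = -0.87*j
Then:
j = -0.21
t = -172.00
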